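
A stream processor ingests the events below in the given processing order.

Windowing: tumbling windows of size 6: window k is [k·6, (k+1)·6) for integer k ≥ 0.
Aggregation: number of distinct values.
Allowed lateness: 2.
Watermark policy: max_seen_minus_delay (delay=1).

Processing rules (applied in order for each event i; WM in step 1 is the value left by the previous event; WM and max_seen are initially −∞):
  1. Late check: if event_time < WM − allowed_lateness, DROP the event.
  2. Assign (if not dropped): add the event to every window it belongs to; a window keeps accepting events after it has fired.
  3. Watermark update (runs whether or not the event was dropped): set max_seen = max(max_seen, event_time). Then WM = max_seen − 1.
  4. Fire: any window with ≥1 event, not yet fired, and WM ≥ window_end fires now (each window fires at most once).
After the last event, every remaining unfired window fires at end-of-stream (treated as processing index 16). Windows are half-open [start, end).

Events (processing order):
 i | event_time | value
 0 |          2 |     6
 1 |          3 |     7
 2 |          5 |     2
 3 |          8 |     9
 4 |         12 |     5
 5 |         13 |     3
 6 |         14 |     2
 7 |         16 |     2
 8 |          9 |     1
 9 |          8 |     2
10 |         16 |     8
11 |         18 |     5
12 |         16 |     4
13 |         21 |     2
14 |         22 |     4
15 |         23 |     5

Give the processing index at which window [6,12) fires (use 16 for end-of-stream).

i=0 t=2 v=6: → [0,6); WM=1
i=1 t=3 v=7: → [0,6); WM=2
i=2 t=5 v=2: → [0,6); WM=4
i=3 t=8 v=9: → [6,12); WM=7; [0,6) fires=3
i=4 t=12 v=5: → [12,18); WM=11
i=5 t=13 v=3: → [12,18); WM=12; [6,12) fires=1
i=6 t=14 v=2: → [12,18); WM=13
i=7 t=16 v=2: → [12,18); WM=15
i=8 t=9 v=1: DROP (t<15-2); WM=15
i=9 t=8 v=2: DROP (t<15-2); WM=15
i=10 t=16 v=8: → [12,18); WM=15
i=11 t=18 v=5: → [18,24); WM=17
i=12 t=16 v=4: → [12,18); WM=17
i=13 t=21 v=2: → [18,24); WM=20; [12,18) fires=5
i=14 t=22 v=4: → [18,24); WM=21
i=15 t=23 v=5: → [18,24); WM=22

5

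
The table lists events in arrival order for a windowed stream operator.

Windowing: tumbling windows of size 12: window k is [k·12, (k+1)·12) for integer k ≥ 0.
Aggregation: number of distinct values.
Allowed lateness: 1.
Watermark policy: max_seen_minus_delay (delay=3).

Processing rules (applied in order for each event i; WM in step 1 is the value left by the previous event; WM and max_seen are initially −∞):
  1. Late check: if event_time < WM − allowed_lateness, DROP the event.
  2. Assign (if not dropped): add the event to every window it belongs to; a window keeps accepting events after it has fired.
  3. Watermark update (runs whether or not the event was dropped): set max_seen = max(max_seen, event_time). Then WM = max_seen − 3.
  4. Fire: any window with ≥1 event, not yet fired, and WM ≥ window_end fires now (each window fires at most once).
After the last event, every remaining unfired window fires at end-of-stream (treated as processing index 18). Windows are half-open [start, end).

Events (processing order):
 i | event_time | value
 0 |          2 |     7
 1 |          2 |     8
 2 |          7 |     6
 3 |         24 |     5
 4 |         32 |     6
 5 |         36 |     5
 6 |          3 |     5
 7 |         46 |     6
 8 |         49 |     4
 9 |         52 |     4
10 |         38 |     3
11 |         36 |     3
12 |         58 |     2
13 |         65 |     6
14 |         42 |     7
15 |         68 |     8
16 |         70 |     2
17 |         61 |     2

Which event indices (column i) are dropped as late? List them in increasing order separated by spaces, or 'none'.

6 10 11 14 17

i=0 t=2 v=7: → [0,12); WM=-1
i=1 t=2 v=8: → [0,12); WM=-1
i=2 t=7 v=6: → [0,12); WM=4
i=3 t=24 v=5: → [24,36); WM=21; [0,12) fires=3
i=4 t=32 v=6: → [24,36); WM=29
i=5 t=36 v=5: → [36,48); WM=33
i=6 t=3 v=5: DROP (t<33-1); WM=33
i=7 t=46 v=6: → [36,48); WM=43; [24,36) fires=2
i=8 t=49 v=4: → [48,60); WM=46
i=9 t=52 v=4: → [48,60); WM=49; [36,48) fires=2
i=10 t=38 v=3: DROP (t<49-1); WM=49
i=11 t=36 v=3: DROP (t<49-1); WM=49
i=12 t=58 v=2: → [48,60); WM=55
i=13 t=65 v=6: → [60,72); WM=62; [48,60) fires=2
i=14 t=42 v=7: DROP (t<62-1); WM=62
i=15 t=68 v=8: → [60,72); WM=65
i=16 t=70 v=2: → [60,72); WM=67
i=17 t=61 v=2: DROP (t<67-1); WM=67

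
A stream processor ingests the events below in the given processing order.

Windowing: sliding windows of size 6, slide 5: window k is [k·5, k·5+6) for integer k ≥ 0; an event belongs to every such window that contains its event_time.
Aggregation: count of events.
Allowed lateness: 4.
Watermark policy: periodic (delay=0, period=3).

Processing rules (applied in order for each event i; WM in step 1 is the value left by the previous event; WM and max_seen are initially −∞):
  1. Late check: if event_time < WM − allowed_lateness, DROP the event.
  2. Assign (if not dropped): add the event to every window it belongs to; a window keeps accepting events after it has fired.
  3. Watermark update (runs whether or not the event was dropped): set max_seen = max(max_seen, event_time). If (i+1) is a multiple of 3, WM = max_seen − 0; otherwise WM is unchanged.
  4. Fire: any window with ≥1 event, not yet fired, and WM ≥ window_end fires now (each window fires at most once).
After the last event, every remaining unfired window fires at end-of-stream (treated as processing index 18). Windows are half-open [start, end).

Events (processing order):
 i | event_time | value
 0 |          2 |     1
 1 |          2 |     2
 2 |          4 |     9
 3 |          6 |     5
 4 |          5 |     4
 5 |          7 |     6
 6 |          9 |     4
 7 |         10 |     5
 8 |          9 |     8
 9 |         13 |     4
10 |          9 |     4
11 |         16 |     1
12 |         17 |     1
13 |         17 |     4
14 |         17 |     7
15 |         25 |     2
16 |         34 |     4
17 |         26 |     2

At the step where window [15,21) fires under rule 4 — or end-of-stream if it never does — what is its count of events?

4

i=0 t=2 v=1: → [0,6); WM=−∞
i=1 t=2 v=2: → [0,6); WM=−∞
i=2 t=4 v=9: → [0,6); WM=4
i=3 t=6 v=5: → [5,11); WM=4
i=4 t=5 v=4: → [5,11),[0,6); WM=4
i=5 t=7 v=6: → [5,11); WM=7; [0,6) fires=4
i=6 t=9 v=4: → [5,11); WM=7
i=7 t=10 v=5: → [10,16),[5,11); WM=7
i=8 t=9 v=8: → [5,11); WM=10
i=9 t=13 v=4: → [10,16); WM=10
i=10 t=9 v=4: → [5,11); WM=10
i=11 t=16 v=1: → [15,21); WM=16; [5,11) fires=7 [10,16) fires=2
i=12 t=17 v=1: → [15,21); WM=16
i=13 t=17 v=4: → [15,21); WM=16
i=14 t=17 v=7: → [15,21); WM=17
i=15 t=25 v=2: → [25,31),[20,26); WM=17
i=16 t=34 v=4: → [30,36); WM=17
i=17 t=26 v=2: → [25,31); WM=34; [15,21) fires=4 [20,26) fires=1 [25,31) fires=2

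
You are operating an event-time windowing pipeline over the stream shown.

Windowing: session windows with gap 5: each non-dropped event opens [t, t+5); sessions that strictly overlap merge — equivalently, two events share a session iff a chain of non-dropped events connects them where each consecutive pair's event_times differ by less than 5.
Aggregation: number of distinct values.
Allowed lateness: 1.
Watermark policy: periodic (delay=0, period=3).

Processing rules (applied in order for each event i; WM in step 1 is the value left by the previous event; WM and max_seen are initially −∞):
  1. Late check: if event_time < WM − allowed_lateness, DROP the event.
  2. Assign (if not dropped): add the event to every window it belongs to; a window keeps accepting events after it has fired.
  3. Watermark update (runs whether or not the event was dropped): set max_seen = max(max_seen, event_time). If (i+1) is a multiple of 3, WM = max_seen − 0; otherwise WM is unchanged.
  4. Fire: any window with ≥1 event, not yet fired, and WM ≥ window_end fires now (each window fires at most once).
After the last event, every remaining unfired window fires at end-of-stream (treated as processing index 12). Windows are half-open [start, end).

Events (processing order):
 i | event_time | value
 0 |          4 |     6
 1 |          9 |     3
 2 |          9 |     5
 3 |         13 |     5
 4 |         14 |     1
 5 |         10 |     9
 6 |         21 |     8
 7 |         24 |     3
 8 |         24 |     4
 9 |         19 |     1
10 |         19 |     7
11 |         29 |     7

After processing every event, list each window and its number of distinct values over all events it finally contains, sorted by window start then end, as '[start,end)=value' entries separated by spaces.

i=0 t=4 v=6: → [4,9); WM=−∞
i=1 t=9 v=3: → [9,14); WM=−∞
i=2 t=9 v=5: → [9,14); WM=9
i=3 t=13 v=5: → [9,18); WM=9
i=4 t=14 v=1: → [9,19); WM=9
i=5 t=10 v=9: → [9,19); WM=14
i=6 t=21 v=8: → [21,26); WM=14
i=7 t=24 v=3: → [21,29); WM=14
i=8 t=24 v=4: → [21,29); WM=24
i=9 t=19 v=1: DROP (t<24-1); WM=24
i=10 t=19 v=7: DROP (t<24-1); WM=24
i=11 t=29 v=7: → [29,34); WM=29

[4,9)=1 [9,19)=4 [21,29)=3 [29,34)=1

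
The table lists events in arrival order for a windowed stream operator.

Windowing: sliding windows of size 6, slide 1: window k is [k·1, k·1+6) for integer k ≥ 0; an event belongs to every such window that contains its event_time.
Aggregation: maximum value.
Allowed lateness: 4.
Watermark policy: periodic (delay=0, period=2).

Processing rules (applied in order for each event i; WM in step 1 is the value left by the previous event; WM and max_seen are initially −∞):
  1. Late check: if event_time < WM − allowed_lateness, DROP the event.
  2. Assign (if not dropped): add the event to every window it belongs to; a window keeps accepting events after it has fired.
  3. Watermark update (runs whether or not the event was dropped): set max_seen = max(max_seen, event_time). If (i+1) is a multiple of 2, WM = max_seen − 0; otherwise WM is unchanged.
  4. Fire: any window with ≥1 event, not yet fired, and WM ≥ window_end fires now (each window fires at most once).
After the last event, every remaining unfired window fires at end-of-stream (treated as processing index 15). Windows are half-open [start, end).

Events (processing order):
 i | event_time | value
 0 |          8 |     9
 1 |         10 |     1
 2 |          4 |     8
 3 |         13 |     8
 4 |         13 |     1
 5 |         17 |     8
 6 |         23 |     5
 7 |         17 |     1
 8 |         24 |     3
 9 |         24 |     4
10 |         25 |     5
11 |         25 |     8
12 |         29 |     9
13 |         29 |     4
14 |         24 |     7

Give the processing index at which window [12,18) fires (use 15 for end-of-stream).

7

i=0 t=8 v=9: → [8,14),[7,13),[6,12),[5,11),[4,10),[3,9); WM=−∞
i=1 t=10 v=1: → [10,16),[9,15),[8,14),[7,13),[6,12),[5,11); WM=10; [3,9) fires=9 [4,10) fires=9
i=2 t=4 v=8: DROP (t<10-4); WM=10
i=3 t=13 v=8: → [13,19),[12,18),[11,17),[10,16),[9,15),[8,14); WM=13; [5,11) fires=9 [6,12) fires=9 [7,13) fires=9
i=4 t=13 v=1: → [13,19),[12,18),[11,17),[10,16),[9,15),[8,14); WM=13
i=5 t=17 v=8: → [17,23),[16,22),[15,21),[14,20),[13,19),[12,18); WM=17; [8,14) fires=9 [9,15) fires=8 [10,16) fires=8 [11,17) fires=8
i=6 t=23 v=5: → [23,29),[22,28),[21,27),[20,26),[19,25),[18,24); WM=17
i=7 t=17 v=1: → [17,23),[16,22),[15,21),[14,20),[13,19),[12,18); WM=23; [12,18) fires=8 [13,19) fires=8 [14,20) fires=8 [15,21) fires=8 [16,22) fires=8 [17,23) fires=8
i=8 t=24 v=3: → [24,30),[23,29),[22,28),[21,27),[20,26),[19,25); WM=23
i=9 t=24 v=4: → [24,30),[23,29),[22,28),[21,27),[20,26),[19,25); WM=24; [18,24) fires=5
i=10 t=25 v=5: → [25,31),[24,30),[23,29),[22,28),[21,27),[20,26); WM=24
i=11 t=25 v=8: → [25,31),[24,30),[23,29),[22,28),[21,27),[20,26); WM=25; [19,25) fires=5
i=12 t=29 v=9: → [29,35),[28,34),[27,33),[26,32),[25,31),[24,30); WM=25
i=13 t=29 v=4: → [29,35),[28,34),[27,33),[26,32),[25,31),[24,30); WM=29; [20,26) fires=8 [21,27) fires=8 [22,28) fires=8 [23,29) fires=8
i=14 t=24 v=7: DROP (t<29-4); WM=29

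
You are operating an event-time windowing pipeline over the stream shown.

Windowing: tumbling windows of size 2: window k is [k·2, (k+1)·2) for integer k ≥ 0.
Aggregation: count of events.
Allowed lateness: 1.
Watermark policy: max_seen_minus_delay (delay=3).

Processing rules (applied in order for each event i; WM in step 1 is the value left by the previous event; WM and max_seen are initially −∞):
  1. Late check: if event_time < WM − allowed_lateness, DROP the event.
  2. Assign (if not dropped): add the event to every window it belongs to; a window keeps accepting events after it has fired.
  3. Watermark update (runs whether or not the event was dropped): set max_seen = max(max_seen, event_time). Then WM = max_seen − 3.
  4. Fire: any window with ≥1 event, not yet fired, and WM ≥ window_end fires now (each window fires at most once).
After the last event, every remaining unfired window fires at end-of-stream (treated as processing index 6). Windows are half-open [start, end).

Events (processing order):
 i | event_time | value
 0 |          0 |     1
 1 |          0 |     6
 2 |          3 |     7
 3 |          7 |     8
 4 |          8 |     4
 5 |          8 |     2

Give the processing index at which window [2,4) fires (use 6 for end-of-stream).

i=0 t=0 v=1: → [0,2); WM=-3
i=1 t=0 v=6: → [0,2); WM=-3
i=2 t=3 v=7: → [2,4); WM=0
i=3 t=7 v=8: → [6,8); WM=4; [0,2) fires=2 [2,4) fires=1
i=4 t=8 v=4: → [8,10); WM=5
i=5 t=8 v=2: → [8,10); WM=5

3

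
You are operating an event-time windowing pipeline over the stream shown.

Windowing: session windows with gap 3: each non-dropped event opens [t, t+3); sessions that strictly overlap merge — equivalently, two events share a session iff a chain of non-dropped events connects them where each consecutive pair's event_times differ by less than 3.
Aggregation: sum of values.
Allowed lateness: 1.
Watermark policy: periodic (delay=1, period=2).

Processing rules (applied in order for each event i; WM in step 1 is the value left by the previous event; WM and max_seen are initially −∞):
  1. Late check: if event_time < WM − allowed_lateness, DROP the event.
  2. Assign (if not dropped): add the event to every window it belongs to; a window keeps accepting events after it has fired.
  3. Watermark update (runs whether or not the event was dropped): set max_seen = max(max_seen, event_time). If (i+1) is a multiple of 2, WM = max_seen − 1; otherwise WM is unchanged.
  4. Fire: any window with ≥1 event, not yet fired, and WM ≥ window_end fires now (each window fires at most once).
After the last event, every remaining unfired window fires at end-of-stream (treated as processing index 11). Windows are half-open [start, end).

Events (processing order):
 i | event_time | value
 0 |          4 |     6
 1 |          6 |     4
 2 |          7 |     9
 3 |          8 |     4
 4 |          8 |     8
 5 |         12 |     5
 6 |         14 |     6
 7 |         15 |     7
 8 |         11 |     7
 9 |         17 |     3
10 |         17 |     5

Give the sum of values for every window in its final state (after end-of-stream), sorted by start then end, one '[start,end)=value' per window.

i=0 t=4 v=6: → [4,7); WM=−∞
i=1 t=6 v=4: → [4,9); WM=5
i=2 t=7 v=9: → [4,10); WM=5
i=3 t=8 v=4: → [4,11); WM=7
i=4 t=8 v=8: → [4,11); WM=7
i=5 t=12 v=5: → [12,15); WM=11
i=6 t=14 v=6: → [12,17); WM=11
i=7 t=15 v=7: → [12,18); WM=14
i=8 t=11 v=7: DROP (t<14-1); WM=14
i=9 t=17 v=3: → [12,20); WM=16
i=10 t=17 v=5: → [12,20); WM=16

[4,11)=31 [12,20)=26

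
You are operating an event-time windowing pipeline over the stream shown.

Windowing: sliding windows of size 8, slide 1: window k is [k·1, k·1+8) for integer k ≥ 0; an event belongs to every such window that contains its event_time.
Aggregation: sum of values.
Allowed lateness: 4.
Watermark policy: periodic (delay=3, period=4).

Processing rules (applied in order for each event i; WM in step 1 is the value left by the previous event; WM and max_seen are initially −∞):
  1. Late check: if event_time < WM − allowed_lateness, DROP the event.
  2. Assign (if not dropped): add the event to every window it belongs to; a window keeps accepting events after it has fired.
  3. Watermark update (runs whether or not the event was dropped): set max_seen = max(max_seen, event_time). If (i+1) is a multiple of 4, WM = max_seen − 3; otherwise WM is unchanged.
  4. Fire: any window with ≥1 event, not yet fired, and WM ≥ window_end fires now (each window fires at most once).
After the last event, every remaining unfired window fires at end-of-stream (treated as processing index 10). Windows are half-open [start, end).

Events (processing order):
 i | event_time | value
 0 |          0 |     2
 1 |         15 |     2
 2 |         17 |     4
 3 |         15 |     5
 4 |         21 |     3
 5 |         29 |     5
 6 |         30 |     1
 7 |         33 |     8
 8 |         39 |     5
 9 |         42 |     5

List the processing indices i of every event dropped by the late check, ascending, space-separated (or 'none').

i=0 t=0 v=2: → [0,8); WM=−∞
i=1 t=15 v=2: → [15,23),[14,22),[13,21),[12,20),[11,19),[10,18),[9,17),[8,16); WM=−∞
i=2 t=17 v=4: → [17,25),[16,24),[15,23),[14,22),[13,21),[12,20),[11,19),[10,18); WM=−∞
i=3 t=15 v=5: → [15,23),[14,22),[13,21),[12,20),[11,19),[10,18),[9,17),[8,16); WM=14; [0,8) fires=2
i=4 t=21 v=3: → [21,29),[20,28),[19,27),[18,26),[17,25),[16,24),[15,23),[14,22); WM=14
i=5 t=29 v=5: → [29,37),[28,36),[27,35),[26,34),[25,33),[24,32),[23,31),[22,30); WM=14
i=6 t=30 v=1: → [30,38),[29,37),[28,36),[27,35),[26,34),[25,33),[24,32),[23,31); WM=14
i=7 t=33 v=8: → [33,41),[32,40),[31,39),[30,38),[29,37),[28,36),[27,35),[26,34); WM=30; [8,16) fires=7 [9,17) fires=7 [10,18) fires=11 [11,19) fires=11 [12,20) fires=11 [13,21) fires=11 [14,22) fires=14 [15,23) fires=14 [16,24) fires=7 [17,25) fires=7 [18,26) fires=3 [19,27) fires=3 [20,28) fires=3 [21,29) fires=3 [22,30) fires=5
i=8 t=39 v=5: → [39,47),[38,46),[37,45),[36,44),[35,43),[34,42),[33,41),[32,40); WM=30
i=9 t=42 v=5: → [42,50),[41,49),[40,48),[39,47),[38,46),[37,45),[36,44),[35,43); WM=30

none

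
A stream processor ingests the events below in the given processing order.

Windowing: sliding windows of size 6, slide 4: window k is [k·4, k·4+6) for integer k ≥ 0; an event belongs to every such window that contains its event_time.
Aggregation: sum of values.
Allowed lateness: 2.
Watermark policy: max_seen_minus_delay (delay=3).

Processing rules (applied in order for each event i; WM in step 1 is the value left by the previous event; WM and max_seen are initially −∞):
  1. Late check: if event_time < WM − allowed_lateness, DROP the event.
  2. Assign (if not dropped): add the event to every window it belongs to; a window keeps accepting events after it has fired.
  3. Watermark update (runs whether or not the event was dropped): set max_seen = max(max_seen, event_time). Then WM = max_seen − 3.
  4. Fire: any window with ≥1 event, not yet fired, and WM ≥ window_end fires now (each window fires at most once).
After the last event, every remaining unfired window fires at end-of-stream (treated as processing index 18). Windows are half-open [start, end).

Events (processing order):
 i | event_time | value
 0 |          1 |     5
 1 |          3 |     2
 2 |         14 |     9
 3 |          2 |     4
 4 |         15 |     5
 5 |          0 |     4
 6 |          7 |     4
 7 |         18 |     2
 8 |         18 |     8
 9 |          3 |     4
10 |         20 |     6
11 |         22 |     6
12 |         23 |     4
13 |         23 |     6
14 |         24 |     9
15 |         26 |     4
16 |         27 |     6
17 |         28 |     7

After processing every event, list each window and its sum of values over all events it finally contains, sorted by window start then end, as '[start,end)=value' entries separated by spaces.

i=0 t=1 v=5: → [0,6); WM=-2
i=1 t=3 v=2: → [0,6); WM=0
i=2 t=14 v=9: → [12,18); WM=11; [0,6) fires=7
i=3 t=2 v=4: DROP (t<11-2); WM=11
i=4 t=15 v=5: → [12,18); WM=12
i=5 t=0 v=4: DROP (t<12-2); WM=12
i=6 t=7 v=4: DROP (t<12-2); WM=12
i=7 t=18 v=2: → [16,22); WM=15
i=8 t=18 v=8: → [16,22); WM=15
i=9 t=3 v=4: DROP (t<15-2); WM=15
i=10 t=20 v=6: → [20,26),[16,22); WM=17
i=11 t=22 v=6: → [20,26); WM=19; [12,18) fires=14
i=12 t=23 v=4: → [20,26); WM=20
i=13 t=23 v=6: → [20,26); WM=20
i=14 t=24 v=9: → [24,30),[20,26); WM=21
i=15 t=26 v=4: → [24,30); WM=23; [16,22) fires=16
i=16 t=27 v=6: → [24,30); WM=24
i=17 t=28 v=7: → [28,34),[24,30); WM=25

[0,6)=7 [12,18)=14 [16,22)=16 [20,26)=31 [24,30)=26 [28,34)=7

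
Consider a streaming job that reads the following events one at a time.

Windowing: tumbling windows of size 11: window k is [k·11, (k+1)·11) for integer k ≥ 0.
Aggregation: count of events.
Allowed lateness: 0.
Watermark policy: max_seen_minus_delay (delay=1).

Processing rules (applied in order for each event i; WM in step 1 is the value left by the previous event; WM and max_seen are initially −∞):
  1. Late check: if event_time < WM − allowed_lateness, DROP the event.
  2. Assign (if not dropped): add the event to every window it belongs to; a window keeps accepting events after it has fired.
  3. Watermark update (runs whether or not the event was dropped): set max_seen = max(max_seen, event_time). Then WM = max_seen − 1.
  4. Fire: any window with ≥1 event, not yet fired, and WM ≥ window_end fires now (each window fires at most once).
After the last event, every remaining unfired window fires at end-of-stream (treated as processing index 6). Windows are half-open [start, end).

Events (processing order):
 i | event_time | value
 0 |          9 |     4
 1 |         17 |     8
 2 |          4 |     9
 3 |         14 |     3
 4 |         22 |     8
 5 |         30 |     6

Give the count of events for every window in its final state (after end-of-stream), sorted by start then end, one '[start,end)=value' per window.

[0,11)=1 [11,22)=1 [22,33)=2

i=0 t=9 v=4: → [0,11); WM=8
i=1 t=17 v=8: → [11,22); WM=16; [0,11) fires=1
i=2 t=4 v=9: DROP (t<16-0); WM=16
i=3 t=14 v=3: DROP (t<16-0); WM=16
i=4 t=22 v=8: → [22,33); WM=21
i=5 t=30 v=6: → [22,33); WM=29; [11,22) fires=1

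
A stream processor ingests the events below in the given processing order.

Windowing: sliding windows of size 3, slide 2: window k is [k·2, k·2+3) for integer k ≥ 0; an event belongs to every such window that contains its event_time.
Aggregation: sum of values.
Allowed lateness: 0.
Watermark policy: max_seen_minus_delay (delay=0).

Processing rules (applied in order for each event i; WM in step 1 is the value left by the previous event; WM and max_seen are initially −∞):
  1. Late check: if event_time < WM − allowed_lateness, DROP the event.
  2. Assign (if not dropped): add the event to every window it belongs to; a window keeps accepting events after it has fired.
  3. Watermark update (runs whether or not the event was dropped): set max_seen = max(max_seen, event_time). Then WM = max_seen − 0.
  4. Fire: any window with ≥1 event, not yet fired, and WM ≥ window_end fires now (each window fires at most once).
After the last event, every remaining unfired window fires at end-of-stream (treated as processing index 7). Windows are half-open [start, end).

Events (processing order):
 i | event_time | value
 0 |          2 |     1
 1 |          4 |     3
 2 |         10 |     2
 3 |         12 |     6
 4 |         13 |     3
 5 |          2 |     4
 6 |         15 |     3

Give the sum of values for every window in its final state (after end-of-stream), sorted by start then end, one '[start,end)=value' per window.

[0,3)=1 [2,5)=4 [4,7)=3 [8,11)=2 [10,13)=8 [12,15)=9 [14,17)=3

i=0 t=2 v=1: → [2,5),[0,3); WM=2
i=1 t=4 v=3: → [4,7),[2,5); WM=4; [0,3) fires=1
i=2 t=10 v=2: → [10,13),[8,11); WM=10; [2,5) fires=4 [4,7) fires=3
i=3 t=12 v=6: → [12,15),[10,13); WM=12; [8,11) fires=2
i=4 t=13 v=3: → [12,15); WM=13; [10,13) fires=8
i=5 t=2 v=4: DROP (t<13-0); WM=13
i=6 t=15 v=3: → [14,17); WM=15; [12,15) fires=9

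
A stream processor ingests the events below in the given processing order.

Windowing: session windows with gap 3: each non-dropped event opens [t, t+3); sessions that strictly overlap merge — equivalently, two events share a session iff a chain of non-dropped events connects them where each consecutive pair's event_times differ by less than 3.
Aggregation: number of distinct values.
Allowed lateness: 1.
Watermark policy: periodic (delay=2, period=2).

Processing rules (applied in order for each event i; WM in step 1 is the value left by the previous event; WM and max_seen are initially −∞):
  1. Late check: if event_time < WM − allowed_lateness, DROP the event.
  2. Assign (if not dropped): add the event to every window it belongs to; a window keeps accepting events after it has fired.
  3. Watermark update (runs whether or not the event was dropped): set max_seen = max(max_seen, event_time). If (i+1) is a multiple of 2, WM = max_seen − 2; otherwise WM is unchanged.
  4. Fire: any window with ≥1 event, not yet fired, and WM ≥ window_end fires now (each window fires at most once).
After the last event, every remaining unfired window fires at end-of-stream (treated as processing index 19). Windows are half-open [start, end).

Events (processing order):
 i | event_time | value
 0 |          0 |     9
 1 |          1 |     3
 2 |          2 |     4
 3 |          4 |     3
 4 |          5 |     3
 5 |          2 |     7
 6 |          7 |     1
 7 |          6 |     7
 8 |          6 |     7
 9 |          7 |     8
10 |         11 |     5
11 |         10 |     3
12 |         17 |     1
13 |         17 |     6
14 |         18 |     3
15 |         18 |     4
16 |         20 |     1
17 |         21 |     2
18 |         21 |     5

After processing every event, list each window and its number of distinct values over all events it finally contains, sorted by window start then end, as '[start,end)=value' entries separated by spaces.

i=0 t=0 v=9: → [0,3); WM=−∞
i=1 t=1 v=3: → [0,4); WM=-1
i=2 t=2 v=4: → [0,5); WM=-1
i=3 t=4 v=3: → [0,7); WM=2
i=4 t=5 v=3: → [0,8); WM=2
i=5 t=2 v=7: → [0,8); WM=3
i=6 t=7 v=1: → [0,10); WM=3
i=7 t=6 v=7: → [0,10); WM=5
i=8 t=6 v=7: → [0,10); WM=5
i=9 t=7 v=8: → [0,10); WM=5
i=10 t=11 v=5: → [11,14); WM=5
i=11 t=10 v=3: → [10,14); WM=9
i=12 t=17 v=1: → [17,20); WM=9
i=13 t=17 v=6: → [17,20); WM=15
i=14 t=18 v=3: → [17,21); WM=15
i=15 t=18 v=4: → [17,21); WM=16
i=16 t=20 v=1: → [17,23); WM=16
i=17 t=21 v=2: → [17,24); WM=19
i=18 t=21 v=5: → [17,24); WM=19

[0,10)=6 [10,14)=2 [17,24)=6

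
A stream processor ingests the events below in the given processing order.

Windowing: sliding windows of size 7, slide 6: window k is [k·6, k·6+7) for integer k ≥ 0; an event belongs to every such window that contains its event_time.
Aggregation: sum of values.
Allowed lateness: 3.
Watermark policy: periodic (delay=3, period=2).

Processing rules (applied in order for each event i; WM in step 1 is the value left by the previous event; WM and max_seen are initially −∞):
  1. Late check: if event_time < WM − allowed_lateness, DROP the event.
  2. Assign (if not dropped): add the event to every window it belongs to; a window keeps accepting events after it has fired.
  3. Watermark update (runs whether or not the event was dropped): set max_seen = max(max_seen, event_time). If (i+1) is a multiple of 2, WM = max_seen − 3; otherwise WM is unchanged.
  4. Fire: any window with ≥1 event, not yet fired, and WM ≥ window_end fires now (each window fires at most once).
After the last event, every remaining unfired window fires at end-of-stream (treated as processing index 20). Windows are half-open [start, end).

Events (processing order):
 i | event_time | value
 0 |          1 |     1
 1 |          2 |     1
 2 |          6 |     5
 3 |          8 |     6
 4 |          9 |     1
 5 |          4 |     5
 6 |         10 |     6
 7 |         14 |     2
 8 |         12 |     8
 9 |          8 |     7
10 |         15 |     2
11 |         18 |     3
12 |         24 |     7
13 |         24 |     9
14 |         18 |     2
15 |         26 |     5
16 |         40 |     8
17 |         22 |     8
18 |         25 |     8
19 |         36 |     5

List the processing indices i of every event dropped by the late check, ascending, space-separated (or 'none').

18

i=0 t=1 v=1: → [0,7); WM=−∞
i=1 t=2 v=1: → [0,7); WM=-1
i=2 t=6 v=5: → [6,13),[0,7); WM=-1
i=3 t=8 v=6: → [6,13); WM=5
i=4 t=9 v=1: → [6,13); WM=5
i=5 t=4 v=5: → [0,7); WM=6
i=6 t=10 v=6: → [6,13); WM=6
i=7 t=14 v=2: → [12,19); WM=11; [0,7) fires=12
i=8 t=12 v=8: → [12,19),[6,13); WM=11
i=9 t=8 v=7: → [6,13); WM=11
i=10 t=15 v=2: → [12,19); WM=11
i=11 t=18 v=3: → [18,25),[12,19); WM=15; [6,13) fires=33
i=12 t=24 v=7: → [24,31),[18,25); WM=15
i=13 t=24 v=9: → [24,31),[18,25); WM=21; [12,19) fires=15
i=14 t=18 v=2: → [18,25),[12,19); WM=21
i=15 t=26 v=5: → [24,31); WM=23
i=16 t=40 v=8: → [36,43); WM=23
i=17 t=22 v=8: → [18,25); WM=37; [18,25) fires=29 [24,31) fires=21
i=18 t=25 v=8: DROP (t<37-3); WM=37
i=19 t=36 v=5: → [36,43),[30,37); WM=37; [30,37) fires=5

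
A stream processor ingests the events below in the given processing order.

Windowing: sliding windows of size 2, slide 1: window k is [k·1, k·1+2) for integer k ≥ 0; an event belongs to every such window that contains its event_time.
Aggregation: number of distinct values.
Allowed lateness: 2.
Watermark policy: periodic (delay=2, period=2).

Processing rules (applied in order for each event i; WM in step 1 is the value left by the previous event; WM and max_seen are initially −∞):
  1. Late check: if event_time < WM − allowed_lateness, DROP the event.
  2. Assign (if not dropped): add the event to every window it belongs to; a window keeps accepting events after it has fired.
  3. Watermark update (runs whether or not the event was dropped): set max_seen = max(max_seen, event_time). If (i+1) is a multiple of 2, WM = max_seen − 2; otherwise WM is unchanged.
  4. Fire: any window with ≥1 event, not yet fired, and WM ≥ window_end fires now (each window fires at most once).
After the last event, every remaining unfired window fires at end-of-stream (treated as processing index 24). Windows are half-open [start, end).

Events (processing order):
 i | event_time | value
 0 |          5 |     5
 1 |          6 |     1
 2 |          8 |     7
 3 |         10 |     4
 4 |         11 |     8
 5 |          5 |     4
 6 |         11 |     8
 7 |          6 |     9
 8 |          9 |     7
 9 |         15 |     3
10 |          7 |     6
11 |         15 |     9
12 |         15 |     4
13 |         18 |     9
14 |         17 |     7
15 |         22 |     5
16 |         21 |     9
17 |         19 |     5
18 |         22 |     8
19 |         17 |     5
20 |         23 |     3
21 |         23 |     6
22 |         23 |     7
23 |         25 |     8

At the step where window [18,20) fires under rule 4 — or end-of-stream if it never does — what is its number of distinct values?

i=0 t=5 v=5: → [5,7),[4,6); WM=−∞
i=1 t=6 v=1: → [6,8),[5,7); WM=4
i=2 t=8 v=7: → [8,10),[7,9); WM=4
i=3 t=10 v=4: → [10,12),[9,11); WM=8; [4,6) fires=1 [5,7) fires=2 [6,8) fires=1
i=4 t=11 v=8: → [11,13),[10,12); WM=8
i=5 t=5 v=4: DROP (t<8-2); WM=9; [7,9) fires=1
i=6 t=11 v=8: → [11,13),[10,12); WM=9
i=7 t=6 v=9: DROP (t<9-2); WM=9
i=8 t=9 v=7: → [9,11),[8,10); WM=9
i=9 t=15 v=3: → [15,17),[14,16); WM=13; [8,10) fires=1 [9,11) fires=2 [10,12) fires=2 [11,13) fires=1
i=10 t=7 v=6: DROP (t<13-2); WM=13
i=11 t=15 v=9: → [15,17),[14,16); WM=13
i=12 t=15 v=4: → [15,17),[14,16); WM=13
i=13 t=18 v=9: → [18,20),[17,19); WM=16; [14,16) fires=3
i=14 t=17 v=7: → [17,19),[16,18); WM=16
i=15 t=22 v=5: → [22,24),[21,23); WM=20; [15,17) fires=3 [16,18) fires=1 [17,19) fires=2 [18,20) fires=1
i=16 t=21 v=9: → [21,23),[20,22); WM=20
i=17 t=19 v=5: → [19,21),[18,20); WM=20
i=18 t=22 v=8: → [22,24),[21,23); WM=20
i=19 t=17 v=5: DROP (t<20-2); WM=20
i=20 t=23 v=3: → [23,25),[22,24); WM=20
i=21 t=23 v=6: → [23,25),[22,24); WM=21; [19,21) fires=1
i=22 t=23 v=7: → [23,25),[22,24); WM=21
i=23 t=25 v=8: → [25,27),[24,26); WM=23; [20,22) fires=1 [21,23) fires=3

1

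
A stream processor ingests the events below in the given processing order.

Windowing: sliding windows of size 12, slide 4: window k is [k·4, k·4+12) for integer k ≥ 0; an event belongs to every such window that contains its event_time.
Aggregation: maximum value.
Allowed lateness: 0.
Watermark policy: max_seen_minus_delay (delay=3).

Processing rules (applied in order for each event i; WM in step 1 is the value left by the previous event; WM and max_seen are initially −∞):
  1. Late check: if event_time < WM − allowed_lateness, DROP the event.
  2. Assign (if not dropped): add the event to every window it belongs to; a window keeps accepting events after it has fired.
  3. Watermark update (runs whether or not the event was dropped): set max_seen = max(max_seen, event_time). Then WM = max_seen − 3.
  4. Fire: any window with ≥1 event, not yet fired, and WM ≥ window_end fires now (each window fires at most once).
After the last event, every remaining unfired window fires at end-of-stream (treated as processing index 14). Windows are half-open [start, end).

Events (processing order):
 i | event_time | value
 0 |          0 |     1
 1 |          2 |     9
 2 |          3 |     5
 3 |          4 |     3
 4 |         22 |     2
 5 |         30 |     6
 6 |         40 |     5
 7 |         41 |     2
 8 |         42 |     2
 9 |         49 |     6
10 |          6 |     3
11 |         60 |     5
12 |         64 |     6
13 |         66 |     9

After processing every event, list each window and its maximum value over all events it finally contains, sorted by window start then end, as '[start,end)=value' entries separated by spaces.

i=0 t=0 v=1: → [0,12); WM=-3
i=1 t=2 v=9: → [0,12); WM=-1
i=2 t=3 v=5: → [0,12); WM=0
i=3 t=4 v=3: → [4,16),[0,12); WM=1
i=4 t=22 v=2: → [20,32),[16,28),[12,24); WM=19; [0,12) fires=9 [4,16) fires=3
i=5 t=30 v=6: → [28,40),[24,36),[20,32); WM=27; [12,24) fires=2
i=6 t=40 v=5: → [40,52),[36,48),[32,44); WM=37; [16,28) fires=2 [20,32) fires=6 [24,36) fires=6
i=7 t=41 v=2: → [40,52),[36,48),[32,44); WM=38
i=8 t=42 v=2: → [40,52),[36,48),[32,44); WM=39
i=9 t=49 v=6: → [48,60),[44,56),[40,52); WM=46; [28,40) fires=6 [32,44) fires=5
i=10 t=6 v=3: DROP (t<46-0); WM=46
i=11 t=60 v=5: → [60,72),[56,68),[52,64); WM=57; [36,48) fires=5 [40,52) fires=6 [44,56) fires=6
i=12 t=64 v=6: → [64,76),[60,72),[56,68); WM=61; [48,60) fires=6
i=13 t=66 v=9: → [64,76),[60,72),[56,68); WM=63

[0,12)=9 [4,16)=3 [12,24)=2 [16,28)=2 [20,32)=6 [24,36)=6 [28,40)=6 [32,44)=5 [36,48)=5 [40,52)=6 [44,56)=6 [48,60)=6 [52,64)=5 [56,68)=9 [60,72)=9 [64,76)=9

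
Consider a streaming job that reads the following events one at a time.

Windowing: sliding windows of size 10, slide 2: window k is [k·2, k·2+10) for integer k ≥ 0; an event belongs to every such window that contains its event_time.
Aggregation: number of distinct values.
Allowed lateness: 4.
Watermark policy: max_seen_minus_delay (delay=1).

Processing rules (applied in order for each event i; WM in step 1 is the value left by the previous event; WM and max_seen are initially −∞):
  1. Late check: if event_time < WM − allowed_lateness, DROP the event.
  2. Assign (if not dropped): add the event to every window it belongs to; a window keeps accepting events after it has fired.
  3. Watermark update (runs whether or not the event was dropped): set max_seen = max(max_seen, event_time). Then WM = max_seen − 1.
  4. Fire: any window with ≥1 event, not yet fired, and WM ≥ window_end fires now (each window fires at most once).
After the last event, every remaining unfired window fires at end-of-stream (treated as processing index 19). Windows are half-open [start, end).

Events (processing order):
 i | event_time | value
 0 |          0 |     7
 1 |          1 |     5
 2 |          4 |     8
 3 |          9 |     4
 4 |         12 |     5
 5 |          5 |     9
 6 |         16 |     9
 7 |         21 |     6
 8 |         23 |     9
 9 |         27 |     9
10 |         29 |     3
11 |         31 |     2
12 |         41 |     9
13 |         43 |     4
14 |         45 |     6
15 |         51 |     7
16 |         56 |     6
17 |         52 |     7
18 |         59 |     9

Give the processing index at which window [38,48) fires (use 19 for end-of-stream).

15

i=0 t=0 v=7: → [0,10); WM=-1
i=1 t=1 v=5: → [0,10); WM=0
i=2 t=4 v=8: → [4,14),[2,12),[0,10); WM=3
i=3 t=9 v=4: → [8,18),[6,16),[4,14),[2,12),[0,10); WM=8
i=4 t=12 v=5: → [12,22),[10,20),[8,18),[6,16),[4,14); WM=11; [0,10) fires=4
i=5 t=5 v=9: DROP (t<11-4); WM=11
i=6 t=16 v=9: → [16,26),[14,24),[12,22),[10,20),[8,18); WM=15; [2,12) fires=2 [4,14) fires=3
i=7 t=21 v=6: → [20,30),[18,28),[16,26),[14,24),[12,22); WM=20; [6,16) fires=2 [8,18) fires=3 [10,20) fires=2
i=8 t=23 v=9: → [22,32),[20,30),[18,28),[16,26),[14,24); WM=22; [12,22) fires=3
i=9 t=27 v=9: → [26,36),[24,34),[22,32),[20,30),[18,28); WM=26; [14,24) fires=2 [16,26) fires=2
i=10 t=29 v=3: → [28,38),[26,36),[24,34),[22,32),[20,30); WM=28; [18,28) fires=2
i=11 t=31 v=2: → [30,40),[28,38),[26,36),[24,34),[22,32); WM=30; [20,30) fires=3
i=12 t=41 v=9: → [40,50),[38,48),[36,46),[34,44),[32,42); WM=40; [22,32) fires=3 [24,34) fires=3 [26,36) fires=3 [28,38) fires=2 [30,40) fires=1
i=13 t=43 v=4: → [42,52),[40,50),[38,48),[36,46),[34,44); WM=42; [32,42) fires=1
i=14 t=45 v=6: → [44,54),[42,52),[40,50),[38,48),[36,46); WM=44; [34,44) fires=2
i=15 t=51 v=7: → [50,60),[48,58),[46,56),[44,54),[42,52); WM=50; [36,46) fires=3 [38,48) fires=3 [40,50) fires=3
i=16 t=56 v=6: → [56,66),[54,64),[52,62),[50,60),[48,58); WM=55; [42,52) fires=3 [44,54) fires=2
i=17 t=52 v=7: → [52,62),[50,60),[48,58),[46,56),[44,54); WM=55
i=18 t=59 v=9: → [58,68),[56,66),[54,64),[52,62),[50,60); WM=58; [46,56) fires=1 [48,58) fires=2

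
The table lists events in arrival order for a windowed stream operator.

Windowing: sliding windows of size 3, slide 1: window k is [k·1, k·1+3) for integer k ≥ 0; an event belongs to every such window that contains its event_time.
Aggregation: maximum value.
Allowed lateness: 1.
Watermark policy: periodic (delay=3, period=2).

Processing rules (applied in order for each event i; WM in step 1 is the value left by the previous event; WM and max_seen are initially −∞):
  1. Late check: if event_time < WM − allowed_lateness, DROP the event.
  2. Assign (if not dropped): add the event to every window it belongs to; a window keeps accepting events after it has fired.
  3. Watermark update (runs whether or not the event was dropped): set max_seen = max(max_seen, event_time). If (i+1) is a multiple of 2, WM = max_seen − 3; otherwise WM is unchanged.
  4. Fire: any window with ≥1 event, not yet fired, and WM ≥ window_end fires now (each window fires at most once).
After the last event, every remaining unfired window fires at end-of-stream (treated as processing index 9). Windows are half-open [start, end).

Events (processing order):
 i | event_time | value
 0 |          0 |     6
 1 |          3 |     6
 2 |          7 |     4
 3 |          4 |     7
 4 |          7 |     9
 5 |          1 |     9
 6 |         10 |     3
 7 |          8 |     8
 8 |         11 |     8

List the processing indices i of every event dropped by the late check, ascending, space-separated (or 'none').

i=0 t=0 v=6: → [0,3); WM=−∞
i=1 t=3 v=6: → [3,6),[2,5),[1,4); WM=0
i=2 t=7 v=4: → [7,10),[6,9),[5,8); WM=0
i=3 t=4 v=7: → [4,7),[3,6),[2,5); WM=4; [0,3) fires=6 [1,4) fires=6
i=4 t=7 v=9: → [7,10),[6,9),[5,8); WM=4
i=5 t=1 v=9: DROP (t<4-1); WM=4
i=6 t=10 v=3: → [10,13),[9,12),[8,11); WM=4
i=7 t=8 v=8: → [8,11),[7,10),[6,9); WM=7; [2,5) fires=7 [3,6) fires=7 [4,7) fires=7
i=8 t=11 v=8: → [11,14),[10,13),[9,12); WM=7

5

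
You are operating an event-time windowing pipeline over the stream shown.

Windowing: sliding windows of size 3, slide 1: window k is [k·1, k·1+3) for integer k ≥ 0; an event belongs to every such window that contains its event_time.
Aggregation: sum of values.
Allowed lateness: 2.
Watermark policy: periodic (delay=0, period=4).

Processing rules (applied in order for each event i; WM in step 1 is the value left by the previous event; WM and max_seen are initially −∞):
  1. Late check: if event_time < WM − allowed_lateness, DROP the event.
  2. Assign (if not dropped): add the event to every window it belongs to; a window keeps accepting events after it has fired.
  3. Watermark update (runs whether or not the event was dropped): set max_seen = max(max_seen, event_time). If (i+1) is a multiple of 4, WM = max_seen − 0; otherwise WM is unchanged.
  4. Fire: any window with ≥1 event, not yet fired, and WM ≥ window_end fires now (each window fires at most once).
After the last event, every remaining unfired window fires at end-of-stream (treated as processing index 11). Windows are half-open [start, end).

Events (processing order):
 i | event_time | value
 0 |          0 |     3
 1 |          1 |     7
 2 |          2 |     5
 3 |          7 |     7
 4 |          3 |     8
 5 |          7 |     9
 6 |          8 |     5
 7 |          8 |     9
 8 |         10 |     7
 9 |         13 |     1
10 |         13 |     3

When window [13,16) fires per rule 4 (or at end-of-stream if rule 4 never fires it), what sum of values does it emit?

4

i=0 t=0 v=3: → [0,3); WM=−∞
i=1 t=1 v=7: → [1,4),[0,3); WM=−∞
i=2 t=2 v=5: → [2,5),[1,4),[0,3); WM=−∞
i=3 t=7 v=7: → [7,10),[6,9),[5,8); WM=7; [0,3) fires=15 [1,4) fires=12 [2,5) fires=5
i=4 t=3 v=8: DROP (t<7-2); WM=7
i=5 t=7 v=9: → [7,10),[6,9),[5,8); WM=7
i=6 t=8 v=5: → [8,11),[7,10),[6,9); WM=7
i=7 t=8 v=9: → [8,11),[7,10),[6,9); WM=8; [5,8) fires=16
i=8 t=10 v=7: → [10,13),[9,12),[8,11); WM=8
i=9 t=13 v=1: → [13,16),[12,15),[11,14); WM=8
i=10 t=13 v=3: → [13,16),[12,15),[11,14); WM=8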